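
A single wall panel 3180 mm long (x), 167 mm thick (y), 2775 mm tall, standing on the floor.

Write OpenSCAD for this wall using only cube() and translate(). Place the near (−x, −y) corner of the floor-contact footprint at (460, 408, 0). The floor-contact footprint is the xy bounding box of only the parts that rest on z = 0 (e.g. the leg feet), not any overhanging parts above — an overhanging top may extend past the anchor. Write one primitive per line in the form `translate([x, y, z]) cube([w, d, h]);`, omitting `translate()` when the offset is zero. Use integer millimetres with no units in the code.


translate([460, 408, 0]) cube([3180, 167, 2775]);


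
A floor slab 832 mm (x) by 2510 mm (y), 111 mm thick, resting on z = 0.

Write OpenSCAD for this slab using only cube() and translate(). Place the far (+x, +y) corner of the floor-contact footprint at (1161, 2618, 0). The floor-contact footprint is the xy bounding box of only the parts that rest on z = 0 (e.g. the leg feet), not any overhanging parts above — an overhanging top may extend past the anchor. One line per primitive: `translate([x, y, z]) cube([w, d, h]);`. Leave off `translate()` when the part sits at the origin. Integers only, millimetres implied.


translate([329, 108, 0]) cube([832, 2510, 111]);


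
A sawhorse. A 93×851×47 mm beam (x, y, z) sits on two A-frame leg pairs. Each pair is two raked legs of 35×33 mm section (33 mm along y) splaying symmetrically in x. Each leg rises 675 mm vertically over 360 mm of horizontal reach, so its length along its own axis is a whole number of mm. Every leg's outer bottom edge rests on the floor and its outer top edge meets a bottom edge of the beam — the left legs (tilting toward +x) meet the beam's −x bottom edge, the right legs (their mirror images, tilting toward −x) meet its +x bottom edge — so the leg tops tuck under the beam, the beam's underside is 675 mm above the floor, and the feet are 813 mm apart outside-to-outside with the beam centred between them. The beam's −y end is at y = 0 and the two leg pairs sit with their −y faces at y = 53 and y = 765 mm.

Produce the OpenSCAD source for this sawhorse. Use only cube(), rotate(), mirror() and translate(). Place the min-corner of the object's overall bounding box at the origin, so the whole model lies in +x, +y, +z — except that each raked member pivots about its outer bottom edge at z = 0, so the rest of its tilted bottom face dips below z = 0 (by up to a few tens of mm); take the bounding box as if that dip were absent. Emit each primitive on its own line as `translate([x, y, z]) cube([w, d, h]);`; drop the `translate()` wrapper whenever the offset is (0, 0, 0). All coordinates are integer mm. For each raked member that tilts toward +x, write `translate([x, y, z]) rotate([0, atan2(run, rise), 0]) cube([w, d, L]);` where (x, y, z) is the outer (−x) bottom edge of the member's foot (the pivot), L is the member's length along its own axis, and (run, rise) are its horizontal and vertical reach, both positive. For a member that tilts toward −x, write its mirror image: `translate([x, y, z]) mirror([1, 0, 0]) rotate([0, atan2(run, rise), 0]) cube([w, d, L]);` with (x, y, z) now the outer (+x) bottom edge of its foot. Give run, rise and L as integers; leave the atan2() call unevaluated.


translate([360, 0, 675]) cube([93, 851, 47]);
translate([0, 53, 0]) rotate([0, atan2(360, 675), 0]) cube([35, 33, 765]);
translate([813, 53, 0]) mirror([1, 0, 0]) rotate([0, atan2(360, 675), 0]) cube([35, 33, 765]);
translate([0, 765, 0]) rotate([0, atan2(360, 675), 0]) cube([35, 33, 765]);
translate([813, 765, 0]) mirror([1, 0, 0]) rotate([0, atan2(360, 675), 0]) cube([35, 33, 765]);


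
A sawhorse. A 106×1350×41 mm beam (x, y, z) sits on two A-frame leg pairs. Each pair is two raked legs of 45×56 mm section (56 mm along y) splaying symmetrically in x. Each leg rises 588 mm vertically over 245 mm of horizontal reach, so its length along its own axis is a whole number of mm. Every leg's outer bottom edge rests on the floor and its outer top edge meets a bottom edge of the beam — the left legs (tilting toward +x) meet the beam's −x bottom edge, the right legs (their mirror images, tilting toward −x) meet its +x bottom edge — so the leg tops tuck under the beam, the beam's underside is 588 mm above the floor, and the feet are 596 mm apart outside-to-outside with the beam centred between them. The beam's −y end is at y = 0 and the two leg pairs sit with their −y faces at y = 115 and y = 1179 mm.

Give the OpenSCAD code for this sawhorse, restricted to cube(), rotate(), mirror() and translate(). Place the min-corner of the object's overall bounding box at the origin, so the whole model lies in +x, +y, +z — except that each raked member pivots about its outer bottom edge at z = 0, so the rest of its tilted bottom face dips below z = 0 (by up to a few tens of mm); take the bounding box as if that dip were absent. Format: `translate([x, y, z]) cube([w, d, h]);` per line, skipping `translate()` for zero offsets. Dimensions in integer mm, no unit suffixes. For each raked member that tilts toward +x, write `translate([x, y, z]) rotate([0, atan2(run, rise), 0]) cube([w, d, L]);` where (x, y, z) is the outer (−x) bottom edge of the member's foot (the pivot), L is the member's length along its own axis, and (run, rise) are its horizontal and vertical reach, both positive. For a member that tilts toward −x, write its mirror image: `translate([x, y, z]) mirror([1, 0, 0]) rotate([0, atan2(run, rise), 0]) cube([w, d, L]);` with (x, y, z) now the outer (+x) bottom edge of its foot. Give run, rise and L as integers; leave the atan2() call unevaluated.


// leg length = √(245² + 588²) = 637
// right-leg outer foot x = 2·245 + 106 = 596
// beam min-corner = (245, 0, 588)
translate([245, 0, 588]) cube([106, 1350, 41]);
translate([0, 115, 0]) rotate([0, atan2(245, 588), 0]) cube([45, 56, 637]);
translate([596, 115, 0]) mirror([1, 0, 0]) rotate([0, atan2(245, 588), 0]) cube([45, 56, 637]);
translate([0, 1179, 0]) rotate([0, atan2(245, 588), 0]) cube([45, 56, 637]);
translate([596, 1179, 0]) mirror([1, 0, 0]) rotate([0, atan2(245, 588), 0]) cube([45, 56, 637]);


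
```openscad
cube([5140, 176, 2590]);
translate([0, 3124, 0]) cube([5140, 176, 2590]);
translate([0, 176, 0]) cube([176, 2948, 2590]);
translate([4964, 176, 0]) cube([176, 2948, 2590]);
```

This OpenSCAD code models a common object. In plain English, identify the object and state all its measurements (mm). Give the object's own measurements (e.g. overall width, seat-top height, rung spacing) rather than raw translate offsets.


The wall frame of a small rectangular building: four walls, each 2590 mm tall and 176 mm thick, enclosing a footprint 5140 mm (x) by 3300 mm (y) outside-to-outside, with no floor or roof. The front and back walls (the −y and +y sides) span the full width; the two side walls fit between them.


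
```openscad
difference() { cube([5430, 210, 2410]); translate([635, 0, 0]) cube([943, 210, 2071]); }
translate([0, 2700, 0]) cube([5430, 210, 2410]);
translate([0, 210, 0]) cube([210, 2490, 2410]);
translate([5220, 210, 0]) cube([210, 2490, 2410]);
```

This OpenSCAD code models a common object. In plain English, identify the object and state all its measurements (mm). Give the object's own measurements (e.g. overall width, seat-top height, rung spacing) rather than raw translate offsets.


A single room: four walls, each 2410 mm tall and 210 mm thick, enclosing an outside footprint 5430×2910 mm (x × y), no floor or roof. The front and back walls (−y and +y sides) run the full x-width; the side walls fit between their inner faces. A door opening 943 mm wide and 2071 mm tall is cut through the front wall from the floor up, its −x edge 635 mm from the wall's −x end.


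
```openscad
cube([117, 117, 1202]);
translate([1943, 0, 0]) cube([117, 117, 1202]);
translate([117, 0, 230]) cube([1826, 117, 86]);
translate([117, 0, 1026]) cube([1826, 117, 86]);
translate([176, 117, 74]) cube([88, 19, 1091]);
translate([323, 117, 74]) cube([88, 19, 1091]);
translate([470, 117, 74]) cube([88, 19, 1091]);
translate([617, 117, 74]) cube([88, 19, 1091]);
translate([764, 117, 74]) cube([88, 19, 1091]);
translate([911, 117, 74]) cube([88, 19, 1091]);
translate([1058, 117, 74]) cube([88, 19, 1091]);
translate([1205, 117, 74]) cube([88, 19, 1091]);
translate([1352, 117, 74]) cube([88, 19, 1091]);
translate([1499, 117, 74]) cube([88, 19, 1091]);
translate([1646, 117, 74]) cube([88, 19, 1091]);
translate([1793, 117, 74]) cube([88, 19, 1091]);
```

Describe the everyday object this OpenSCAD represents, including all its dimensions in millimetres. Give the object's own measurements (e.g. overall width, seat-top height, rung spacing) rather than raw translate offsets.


A fence section. Two 117×117 mm posts, 1202 mm tall, stand on the floor with a clear span of 1826 mm between their inner faces. Two horizontal rails of 117×86 mm section span the gap between the posts with their undersides at z = 230 mm and z = 1026 mm, flush with the posts' −y face. 12 pickets, each 88 mm wide, 19 mm thick and 1091 mm tall, are fixed to the +y face of the rails with their bottoms at z = 74 mm, spaced across the span with a 59 mm gap after the −x post and between neighbouring pickets, with 62 mm left before the +x post.


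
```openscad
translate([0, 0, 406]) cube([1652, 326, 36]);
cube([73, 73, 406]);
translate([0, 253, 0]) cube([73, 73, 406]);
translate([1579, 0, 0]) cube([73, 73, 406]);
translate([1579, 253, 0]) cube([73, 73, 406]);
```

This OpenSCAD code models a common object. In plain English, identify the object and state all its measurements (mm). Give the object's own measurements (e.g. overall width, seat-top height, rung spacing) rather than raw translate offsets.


A long wooden bench with a 1652 mm (x) × 326 mm (y) seat, 36 mm thick, its top surface 442 mm above the floor. Four 73 mm square legs at the seat corners, flush with the edges, run from z = 0 to the seat underside.


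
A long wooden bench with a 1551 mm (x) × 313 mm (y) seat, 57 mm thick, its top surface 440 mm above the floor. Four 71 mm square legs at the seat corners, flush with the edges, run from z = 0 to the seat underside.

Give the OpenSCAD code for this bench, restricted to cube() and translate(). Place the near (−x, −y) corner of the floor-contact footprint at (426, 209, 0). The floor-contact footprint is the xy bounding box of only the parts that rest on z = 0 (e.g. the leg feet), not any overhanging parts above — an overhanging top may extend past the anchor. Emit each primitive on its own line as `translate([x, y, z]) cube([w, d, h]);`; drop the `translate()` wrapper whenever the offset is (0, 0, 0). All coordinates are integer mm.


// leg_h = 440 − 57 = 383
translate([426, 209, 383]) cube([1551, 313, 57]);
translate([426, 209, 0]) cube([71, 71, 383]);
translate([426, 451, 0]) cube([71, 71, 383]);
translate([1906, 209, 0]) cube([71, 71, 383]);
translate([1906, 451, 0]) cube([71, 71, 383]);


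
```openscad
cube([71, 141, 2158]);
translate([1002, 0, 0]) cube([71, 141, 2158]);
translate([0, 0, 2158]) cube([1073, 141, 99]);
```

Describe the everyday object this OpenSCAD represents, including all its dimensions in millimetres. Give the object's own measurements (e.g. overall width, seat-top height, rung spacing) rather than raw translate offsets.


A door frame. The clear opening is 931 mm wide and 2158 mm high. Two 71 mm wide jambs, 141 mm deep, stand either side of the opening from the floor to the top of the opening. A 99 mm thick head sits across the top of both jambs, spanning the full outside width of the frame.


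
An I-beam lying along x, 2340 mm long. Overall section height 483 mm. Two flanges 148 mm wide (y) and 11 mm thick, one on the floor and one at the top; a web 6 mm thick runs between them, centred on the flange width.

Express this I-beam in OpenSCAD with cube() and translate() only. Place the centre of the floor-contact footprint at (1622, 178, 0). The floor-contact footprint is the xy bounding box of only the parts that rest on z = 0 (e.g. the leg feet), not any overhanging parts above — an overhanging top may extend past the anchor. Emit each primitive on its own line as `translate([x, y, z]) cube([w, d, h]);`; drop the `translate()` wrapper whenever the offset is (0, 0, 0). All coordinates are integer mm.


translate([452, 104, 0]) cube([2340, 148, 11]);
translate([452, 175, 11]) cube([2340, 6, 461]);
translate([452, 104, 472]) cube([2340, 148, 11]);


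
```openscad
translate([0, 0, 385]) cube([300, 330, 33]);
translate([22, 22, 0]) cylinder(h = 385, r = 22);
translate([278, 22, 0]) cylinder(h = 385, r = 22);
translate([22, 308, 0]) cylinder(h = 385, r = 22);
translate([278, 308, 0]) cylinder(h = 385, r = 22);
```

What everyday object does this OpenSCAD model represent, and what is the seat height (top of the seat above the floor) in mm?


A stool. The seat height is 418 mm.

A 300×330×33 slab at z = 385 on four corner cylinders — a stool. The seat top is 385 + 33 = 418 mm.


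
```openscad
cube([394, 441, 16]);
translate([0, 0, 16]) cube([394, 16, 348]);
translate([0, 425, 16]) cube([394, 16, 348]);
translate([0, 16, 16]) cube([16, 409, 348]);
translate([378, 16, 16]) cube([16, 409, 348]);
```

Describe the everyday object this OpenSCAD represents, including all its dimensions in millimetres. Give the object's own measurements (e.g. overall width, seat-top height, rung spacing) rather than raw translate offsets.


An open-topped rectangular box: outside dimensions 394×441×364 mm, with a uniform wall and base thickness of 16 mm. The base is a full 394×441 slab on the floor; four walls sit on top of the base. The front and back walls (the −y and +y sides) span the full width; the two side walls fit between them.


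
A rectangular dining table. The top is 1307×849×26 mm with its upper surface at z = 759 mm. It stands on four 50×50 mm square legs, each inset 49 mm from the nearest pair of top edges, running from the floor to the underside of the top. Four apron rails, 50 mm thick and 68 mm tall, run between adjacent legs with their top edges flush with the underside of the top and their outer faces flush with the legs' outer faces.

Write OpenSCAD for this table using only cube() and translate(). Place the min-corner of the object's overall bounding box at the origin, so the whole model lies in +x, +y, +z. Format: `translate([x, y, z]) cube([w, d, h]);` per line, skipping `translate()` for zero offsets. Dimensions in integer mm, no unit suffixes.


translate([0, 0, 733]) cube([1307, 849, 26]);
translate([49, 49, 0]) cube([50, 50, 733]);
translate([1208, 49, 0]) cube([50, 50, 733]);
translate([49, 750, 0]) cube([50, 50, 733]);
translate([1208, 750, 0]) cube([50, 50, 733]);
translate([99, 49, 665]) cube([1109, 50, 68]);
translate([99, 750, 665]) cube([1109, 50, 68]);
translate([49, 99, 665]) cube([50, 651, 68]);
translate([1208, 99, 665]) cube([50, 651, 68]);


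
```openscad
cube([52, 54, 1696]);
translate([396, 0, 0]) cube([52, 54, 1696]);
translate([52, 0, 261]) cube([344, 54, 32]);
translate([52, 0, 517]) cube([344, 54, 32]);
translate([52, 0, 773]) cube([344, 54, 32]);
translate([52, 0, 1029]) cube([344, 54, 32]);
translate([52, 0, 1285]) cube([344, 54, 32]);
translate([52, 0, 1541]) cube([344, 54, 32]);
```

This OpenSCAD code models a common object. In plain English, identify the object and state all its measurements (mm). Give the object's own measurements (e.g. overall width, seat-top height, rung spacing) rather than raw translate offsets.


A straight ladder. Two 52×54 mm vertical rails, 1696 mm tall, stand 448 mm apart (outside-to-outside) with their front faces coplanar on the −y side. 6 rungs, each 54 mm deep and 32 mm tall, span between the inner faces of the rails, front faces flush with the rails. The lowest rung's underside is at z = 261 mm and rungs are spaced 256 mm apart (underside to underside).


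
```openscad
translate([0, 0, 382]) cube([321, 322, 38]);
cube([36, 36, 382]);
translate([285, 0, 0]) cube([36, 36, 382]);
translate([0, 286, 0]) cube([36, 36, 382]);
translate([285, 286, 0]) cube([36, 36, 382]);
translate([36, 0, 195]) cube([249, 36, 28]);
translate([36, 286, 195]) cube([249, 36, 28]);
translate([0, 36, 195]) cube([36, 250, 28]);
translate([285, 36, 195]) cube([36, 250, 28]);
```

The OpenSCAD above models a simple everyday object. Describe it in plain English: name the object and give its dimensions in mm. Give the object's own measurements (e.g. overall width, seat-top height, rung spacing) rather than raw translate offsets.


A simple wooden stool: a rectangular seat 321 mm (x) by 322 mm (y), 38 mm thick, top face at z = 420 mm, on four square legs, each 36×36 mm in cross-section. The legs rest on z = 0, each flush with a corner of the seat. Four stretchers, 36 mm wide and 28 mm tall, connect adjacent legs with their undersides at z = 195 mm, each running between the inner faces of the legs it joins and aligned with the legs' outer faces on the other axis.


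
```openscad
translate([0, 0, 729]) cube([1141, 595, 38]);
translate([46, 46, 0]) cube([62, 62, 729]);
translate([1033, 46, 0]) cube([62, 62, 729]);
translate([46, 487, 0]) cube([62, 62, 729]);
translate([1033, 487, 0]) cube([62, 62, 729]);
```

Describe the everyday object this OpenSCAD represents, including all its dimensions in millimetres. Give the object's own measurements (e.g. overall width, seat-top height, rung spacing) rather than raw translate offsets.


A rectangular dining table. The top is 1141×595×38 mm with its upper surface at z = 767 mm. It stands on four 62×62 mm square legs, each inset 46 mm from the nearest pair of top edges, running from the floor to the underside of the top.


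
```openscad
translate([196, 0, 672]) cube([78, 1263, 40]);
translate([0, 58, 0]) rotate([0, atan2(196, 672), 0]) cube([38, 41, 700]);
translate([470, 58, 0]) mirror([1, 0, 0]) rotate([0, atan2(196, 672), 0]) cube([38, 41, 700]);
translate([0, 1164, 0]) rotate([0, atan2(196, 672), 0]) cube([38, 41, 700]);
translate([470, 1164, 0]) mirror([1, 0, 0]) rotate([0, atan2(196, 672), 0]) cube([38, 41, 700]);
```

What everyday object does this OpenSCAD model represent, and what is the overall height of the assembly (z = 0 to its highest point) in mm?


A sawhorse. The overall height is 712 mm.

A beam across two mirrored pairs of raked legs — a sawhorse. The beam's underside is at z = 672 (matching the legs' vertical rise in atan2(196, 672)) and the beam is 40 mm tall, so its top is at 672 + 40 = 712 mm. The raked legs top out at the beam's underside, so that is the highest point.


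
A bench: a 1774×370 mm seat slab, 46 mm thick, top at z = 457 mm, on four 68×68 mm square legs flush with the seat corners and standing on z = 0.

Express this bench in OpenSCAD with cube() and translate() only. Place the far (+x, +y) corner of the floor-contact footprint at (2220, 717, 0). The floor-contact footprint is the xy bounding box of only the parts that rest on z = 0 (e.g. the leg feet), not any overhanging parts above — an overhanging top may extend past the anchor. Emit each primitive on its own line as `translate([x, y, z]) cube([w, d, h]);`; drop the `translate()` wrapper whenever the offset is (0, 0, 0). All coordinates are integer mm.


// leg_h = 457 − 46 = 411
translate([446, 347, 411]) cube([1774, 370, 46]);
translate([446, 347, 0]) cube([68, 68, 411]);
translate([446, 649, 0]) cube([68, 68, 411]);
translate([2152, 347, 0]) cube([68, 68, 411]);
translate([2152, 649, 0]) cube([68, 68, 411]);


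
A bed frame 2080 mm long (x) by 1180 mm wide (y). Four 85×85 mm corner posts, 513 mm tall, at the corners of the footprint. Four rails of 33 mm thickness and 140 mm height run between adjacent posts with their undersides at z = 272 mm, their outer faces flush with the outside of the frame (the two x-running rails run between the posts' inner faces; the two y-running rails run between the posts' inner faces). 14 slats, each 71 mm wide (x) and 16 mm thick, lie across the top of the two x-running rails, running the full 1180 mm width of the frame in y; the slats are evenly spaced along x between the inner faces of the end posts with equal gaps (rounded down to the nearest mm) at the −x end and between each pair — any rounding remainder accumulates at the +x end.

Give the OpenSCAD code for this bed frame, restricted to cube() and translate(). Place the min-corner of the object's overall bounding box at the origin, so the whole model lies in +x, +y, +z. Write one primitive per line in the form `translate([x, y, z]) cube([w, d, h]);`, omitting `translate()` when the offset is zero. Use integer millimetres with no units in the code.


cube([85, 85, 513]);
translate([0, 1095, 0]) cube([85, 85, 513]);
translate([1995, 0, 0]) cube([85, 85, 513]);
translate([1995, 1095, 0]) cube([85, 85, 513]);
translate([85, 0, 272]) cube([1910, 33, 140]);
translate([85, 1147, 272]) cube([1910, 33, 140]);
translate([0, 85, 272]) cube([33, 1010, 140]);
translate([2047, 85, 272]) cube([33, 1010, 140]);
translate([146, 0, 412]) cube([71, 1180, 16]);
translate([278, 0, 412]) cube([71, 1180, 16]);
translate([410, 0, 412]) cube([71, 1180, 16]);
translate([542, 0, 412]) cube([71, 1180, 16]);
translate([674, 0, 412]) cube([71, 1180, 16]);
translate([806, 0, 412]) cube([71, 1180, 16]);
translate([938, 0, 412]) cube([71, 1180, 16]);
translate([1070, 0, 412]) cube([71, 1180, 16]);
translate([1202, 0, 412]) cube([71, 1180, 16]);
translate([1334, 0, 412]) cube([71, 1180, 16]);
translate([1466, 0, 412]) cube([71, 1180, 16]);
translate([1598, 0, 412]) cube([71, 1180, 16]);
translate([1730, 0, 412]) cube([71, 1180, 16]);
translate([1862, 0, 412]) cube([71, 1180, 16]);


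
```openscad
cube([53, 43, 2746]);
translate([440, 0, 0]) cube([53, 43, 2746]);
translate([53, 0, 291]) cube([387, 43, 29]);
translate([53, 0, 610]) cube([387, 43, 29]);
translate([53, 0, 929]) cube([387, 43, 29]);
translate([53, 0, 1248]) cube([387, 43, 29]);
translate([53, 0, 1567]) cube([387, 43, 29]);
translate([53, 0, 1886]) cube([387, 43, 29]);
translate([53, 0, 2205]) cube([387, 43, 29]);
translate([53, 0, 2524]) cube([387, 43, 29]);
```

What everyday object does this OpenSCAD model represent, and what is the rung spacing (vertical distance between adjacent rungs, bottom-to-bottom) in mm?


A ladder. The rung spacing is 319 mm.

Two tall 53×43 posts with 8 short bars between them — a ladder. Adjacent rungs sit at z = 291 and z = 610, so the spacing is 610 − 291 = 319 mm.


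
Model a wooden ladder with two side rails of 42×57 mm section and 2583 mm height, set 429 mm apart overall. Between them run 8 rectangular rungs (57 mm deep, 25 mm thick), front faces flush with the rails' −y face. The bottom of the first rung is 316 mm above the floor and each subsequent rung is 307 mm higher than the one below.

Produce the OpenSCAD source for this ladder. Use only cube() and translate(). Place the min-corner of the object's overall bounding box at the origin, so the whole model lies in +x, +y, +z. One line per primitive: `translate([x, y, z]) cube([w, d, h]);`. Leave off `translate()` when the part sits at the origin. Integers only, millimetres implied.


cube([42, 57, 2583]);
translate([387, 0, 0]) cube([42, 57, 2583]);
translate([42, 0, 316]) cube([345, 57, 25]);
translate([42, 0, 623]) cube([345, 57, 25]);
translate([42, 0, 930]) cube([345, 57, 25]);
translate([42, 0, 1237]) cube([345, 57, 25]);
translate([42, 0, 1544]) cube([345, 57, 25]);
translate([42, 0, 1851]) cube([345, 57, 25]);
translate([42, 0, 2158]) cube([345, 57, 25]);
translate([42, 0, 2465]) cube([345, 57, 25]);


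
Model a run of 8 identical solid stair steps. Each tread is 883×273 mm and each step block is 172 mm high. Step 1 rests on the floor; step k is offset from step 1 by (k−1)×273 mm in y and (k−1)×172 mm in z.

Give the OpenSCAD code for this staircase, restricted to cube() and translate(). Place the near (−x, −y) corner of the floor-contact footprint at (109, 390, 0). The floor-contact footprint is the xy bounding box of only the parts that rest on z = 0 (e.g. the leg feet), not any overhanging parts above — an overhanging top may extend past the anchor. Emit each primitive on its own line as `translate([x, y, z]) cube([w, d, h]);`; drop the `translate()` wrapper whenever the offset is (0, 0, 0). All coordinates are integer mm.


translate([109, 390, 0]) cube([883, 273, 172]);
translate([109, 663, 172]) cube([883, 273, 172]);
translate([109, 936, 344]) cube([883, 273, 172]);
translate([109, 1209, 516]) cube([883, 273, 172]);
translate([109, 1482, 688]) cube([883, 273, 172]);
translate([109, 1755, 860]) cube([883, 273, 172]);
translate([109, 2028, 1032]) cube([883, 273, 172]);
translate([109, 2301, 1204]) cube([883, 273, 172]);


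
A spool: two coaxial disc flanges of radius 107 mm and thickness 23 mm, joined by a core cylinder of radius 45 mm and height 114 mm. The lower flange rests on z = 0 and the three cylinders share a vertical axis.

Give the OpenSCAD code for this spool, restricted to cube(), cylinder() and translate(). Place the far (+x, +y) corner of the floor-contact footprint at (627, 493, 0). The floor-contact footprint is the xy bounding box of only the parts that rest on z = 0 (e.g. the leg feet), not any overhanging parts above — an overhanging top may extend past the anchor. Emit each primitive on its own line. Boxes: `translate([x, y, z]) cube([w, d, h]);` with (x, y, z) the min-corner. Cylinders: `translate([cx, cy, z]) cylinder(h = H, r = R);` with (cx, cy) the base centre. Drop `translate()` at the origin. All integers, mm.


translate([520, 386, 0]) cylinder(h = 23, r = 107);
translate([520, 386, 23]) cylinder(h = 114, r = 45);
translate([520, 386, 137]) cylinder(h = 23, r = 107);


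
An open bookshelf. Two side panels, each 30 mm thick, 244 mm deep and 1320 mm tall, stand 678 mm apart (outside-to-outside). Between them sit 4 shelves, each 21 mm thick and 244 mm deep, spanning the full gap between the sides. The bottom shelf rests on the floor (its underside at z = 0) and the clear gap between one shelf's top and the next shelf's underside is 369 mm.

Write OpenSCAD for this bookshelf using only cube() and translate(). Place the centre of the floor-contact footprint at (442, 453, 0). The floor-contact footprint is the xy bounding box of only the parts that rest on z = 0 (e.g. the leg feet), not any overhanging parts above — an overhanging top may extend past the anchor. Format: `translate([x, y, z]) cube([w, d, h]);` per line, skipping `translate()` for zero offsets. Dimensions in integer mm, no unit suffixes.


translate([103, 331, 0]) cube([30, 244, 1320]);
translate([751, 331, 0]) cube([30, 244, 1320]);
translate([133, 331, 0]) cube([618, 244, 21]);
translate([133, 331, 390]) cube([618, 244, 21]);
translate([133, 331, 780]) cube([618, 244, 21]);
translate([133, 331, 1170]) cube([618, 244, 21]);


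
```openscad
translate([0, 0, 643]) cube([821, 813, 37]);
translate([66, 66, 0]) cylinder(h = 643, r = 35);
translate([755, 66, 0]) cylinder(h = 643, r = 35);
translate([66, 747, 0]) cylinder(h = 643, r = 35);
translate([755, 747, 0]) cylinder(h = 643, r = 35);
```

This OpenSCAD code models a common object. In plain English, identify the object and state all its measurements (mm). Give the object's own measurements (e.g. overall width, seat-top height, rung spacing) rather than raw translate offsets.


A table: top 821 mm (x) × 813 mm (y), 37 mm thick, upper face at z = 680 mm, on four round legs of 70 mm diameter, each leg's bounding box inset 31 mm from the nearest pair of top edges from z = 0 to the bottom of the top.


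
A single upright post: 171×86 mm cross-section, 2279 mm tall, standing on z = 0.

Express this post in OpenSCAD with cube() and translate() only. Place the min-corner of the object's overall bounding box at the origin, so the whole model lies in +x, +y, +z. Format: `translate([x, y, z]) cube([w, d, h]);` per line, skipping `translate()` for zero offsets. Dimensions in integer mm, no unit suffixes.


cube([171, 86, 2279]);


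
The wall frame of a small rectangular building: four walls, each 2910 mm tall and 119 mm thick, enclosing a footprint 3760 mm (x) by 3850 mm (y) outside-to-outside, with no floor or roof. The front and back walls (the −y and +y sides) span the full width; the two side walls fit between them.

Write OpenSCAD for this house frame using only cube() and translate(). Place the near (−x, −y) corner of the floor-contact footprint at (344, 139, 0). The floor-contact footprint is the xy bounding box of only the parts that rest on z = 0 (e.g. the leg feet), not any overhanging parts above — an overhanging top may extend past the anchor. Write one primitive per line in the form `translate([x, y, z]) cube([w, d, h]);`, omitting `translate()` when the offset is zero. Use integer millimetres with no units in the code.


translate([344, 139, 0]) cube([3760, 119, 2910]);
translate([344, 3870, 0]) cube([3760, 119, 2910]);
translate([344, 258, 0]) cube([119, 3612, 2910]);
translate([3985, 258, 0]) cube([119, 3612, 2910]);


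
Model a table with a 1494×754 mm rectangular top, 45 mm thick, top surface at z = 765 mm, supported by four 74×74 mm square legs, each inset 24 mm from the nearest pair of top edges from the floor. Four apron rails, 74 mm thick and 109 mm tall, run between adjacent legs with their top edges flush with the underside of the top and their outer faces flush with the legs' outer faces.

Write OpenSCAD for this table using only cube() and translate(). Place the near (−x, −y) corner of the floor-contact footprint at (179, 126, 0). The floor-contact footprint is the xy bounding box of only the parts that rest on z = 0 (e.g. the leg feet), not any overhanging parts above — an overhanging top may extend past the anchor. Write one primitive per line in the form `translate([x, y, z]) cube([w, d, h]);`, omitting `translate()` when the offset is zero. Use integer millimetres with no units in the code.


translate([155, 102, 720]) cube([1494, 754, 45]);
translate([179, 126, 0]) cube([74, 74, 720]);
translate([1551, 126, 0]) cube([74, 74, 720]);
translate([179, 758, 0]) cube([74, 74, 720]);
translate([1551, 758, 0]) cube([74, 74, 720]);
translate([253, 126, 611]) cube([1298, 74, 109]);
translate([253, 758, 611]) cube([1298, 74, 109]);
translate([179, 200, 611]) cube([74, 558, 109]);
translate([1551, 200, 611]) cube([74, 558, 109]);


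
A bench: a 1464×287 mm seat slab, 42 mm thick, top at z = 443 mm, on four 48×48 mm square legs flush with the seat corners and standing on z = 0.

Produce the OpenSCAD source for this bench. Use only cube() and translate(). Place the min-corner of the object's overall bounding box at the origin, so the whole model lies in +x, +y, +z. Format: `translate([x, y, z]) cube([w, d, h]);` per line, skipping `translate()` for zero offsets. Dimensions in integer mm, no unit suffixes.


translate([0, 0, 401]) cube([1464, 287, 42]);
cube([48, 48, 401]);
translate([0, 239, 0]) cube([48, 48, 401]);
translate([1416, 0, 0]) cube([48, 48, 401]);
translate([1416, 239, 0]) cube([48, 48, 401]);


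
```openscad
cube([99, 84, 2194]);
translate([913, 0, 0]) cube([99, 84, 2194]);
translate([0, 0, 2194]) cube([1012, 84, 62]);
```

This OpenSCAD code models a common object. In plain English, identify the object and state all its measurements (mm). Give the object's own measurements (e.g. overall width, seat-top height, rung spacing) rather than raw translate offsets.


A door frame. The clear opening is 814 mm wide and 2194 mm high. Two 99 mm wide jambs, 84 mm deep, stand either side of the opening from the floor to the top of the opening. A 62 mm thick head sits across the top of both jambs, spanning the full outside width of the frame.


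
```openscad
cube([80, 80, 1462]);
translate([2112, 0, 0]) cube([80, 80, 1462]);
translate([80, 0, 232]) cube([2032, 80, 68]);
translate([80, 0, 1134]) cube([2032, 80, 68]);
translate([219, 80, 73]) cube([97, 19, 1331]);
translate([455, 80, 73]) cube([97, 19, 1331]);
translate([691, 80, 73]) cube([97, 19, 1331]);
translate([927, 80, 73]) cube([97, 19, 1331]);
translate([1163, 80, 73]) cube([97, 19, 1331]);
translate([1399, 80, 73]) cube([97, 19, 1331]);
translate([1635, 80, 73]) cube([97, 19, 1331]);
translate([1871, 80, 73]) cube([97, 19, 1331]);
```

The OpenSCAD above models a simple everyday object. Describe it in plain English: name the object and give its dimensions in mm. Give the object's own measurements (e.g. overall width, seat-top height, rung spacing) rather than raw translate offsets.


A fence section. Two 80×80 mm posts, 1462 mm tall, stand on the floor with a clear span of 2032 mm between their inner faces. Two horizontal rails of 80×68 mm section span the gap between the posts with their undersides at z = 232 mm and z = 1134 mm, flush with the posts' −y face. 8 pickets, each 97 mm wide, 19 mm thick and 1331 mm tall, are fixed to the +y face of the rails with their bottoms at z = 73 mm, spaced across the span with a 139 mm gap after the −x post and between neighbouring pickets, with 144 mm left before the +x post.


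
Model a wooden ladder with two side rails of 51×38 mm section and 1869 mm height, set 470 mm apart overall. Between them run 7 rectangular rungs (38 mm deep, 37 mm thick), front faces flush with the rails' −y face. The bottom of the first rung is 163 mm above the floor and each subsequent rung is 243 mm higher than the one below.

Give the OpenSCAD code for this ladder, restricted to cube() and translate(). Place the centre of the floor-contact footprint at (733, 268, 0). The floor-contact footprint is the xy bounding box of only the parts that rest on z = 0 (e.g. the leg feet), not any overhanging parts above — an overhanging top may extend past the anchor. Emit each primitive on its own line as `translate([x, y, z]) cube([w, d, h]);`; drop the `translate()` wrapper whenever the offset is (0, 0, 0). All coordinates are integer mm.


translate([498, 249, 0]) cube([51, 38, 1869]);
translate([917, 249, 0]) cube([51, 38, 1869]);
translate([549, 249, 163]) cube([368, 38, 37]);
translate([549, 249, 406]) cube([368, 38, 37]);
translate([549, 249, 649]) cube([368, 38, 37]);
translate([549, 249, 892]) cube([368, 38, 37]);
translate([549, 249, 1135]) cube([368, 38, 37]);
translate([549, 249, 1378]) cube([368, 38, 37]);
translate([549, 249, 1621]) cube([368, 38, 37]);


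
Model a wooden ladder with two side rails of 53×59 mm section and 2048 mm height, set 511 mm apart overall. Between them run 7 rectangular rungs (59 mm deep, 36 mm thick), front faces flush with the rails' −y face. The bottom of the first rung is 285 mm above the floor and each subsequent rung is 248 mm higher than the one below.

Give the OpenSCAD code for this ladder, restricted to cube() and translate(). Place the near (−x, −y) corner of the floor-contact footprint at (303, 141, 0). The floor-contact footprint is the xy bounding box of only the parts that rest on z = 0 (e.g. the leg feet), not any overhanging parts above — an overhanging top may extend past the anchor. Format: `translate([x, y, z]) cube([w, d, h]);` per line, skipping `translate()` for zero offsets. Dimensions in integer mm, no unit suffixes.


translate([303, 141, 0]) cube([53, 59, 2048]);
translate([761, 141, 0]) cube([53, 59, 2048]);
translate([356, 141, 285]) cube([405, 59, 36]);
translate([356, 141, 533]) cube([405, 59, 36]);
translate([356, 141, 781]) cube([405, 59, 36]);
translate([356, 141, 1029]) cube([405, 59, 36]);
translate([356, 141, 1277]) cube([405, 59, 36]);
translate([356, 141, 1525]) cube([405, 59, 36]);
translate([356, 141, 1773]) cube([405, 59, 36]);


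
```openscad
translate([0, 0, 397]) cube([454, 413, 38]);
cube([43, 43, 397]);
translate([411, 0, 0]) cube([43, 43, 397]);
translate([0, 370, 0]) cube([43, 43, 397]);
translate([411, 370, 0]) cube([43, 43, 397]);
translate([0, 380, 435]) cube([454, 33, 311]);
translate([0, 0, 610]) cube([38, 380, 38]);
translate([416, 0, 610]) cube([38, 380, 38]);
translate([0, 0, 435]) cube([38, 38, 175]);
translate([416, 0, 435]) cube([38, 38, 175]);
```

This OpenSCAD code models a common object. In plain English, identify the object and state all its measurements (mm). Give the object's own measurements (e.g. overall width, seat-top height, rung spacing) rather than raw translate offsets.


A chair. The seat is a 454×413×38 mm slab with its top at z = 435 mm, on four 43×43 mm corner legs (flush with the seat edges, standing on z = 0). A flat backrest 33 mm thick, 311 mm tall, spans the full seat width and rises from the seat top along its +y edge, rear face flush with the rear of the seat. Two armrests of 38×38 mm section run along each side from the seat's front edge to the front of the backrest, top faces 213 mm above the seat top and outer faces flush with the seat's x-edges; a 38×38 mm post under the front of each armrest stands on the seat at the front corner.


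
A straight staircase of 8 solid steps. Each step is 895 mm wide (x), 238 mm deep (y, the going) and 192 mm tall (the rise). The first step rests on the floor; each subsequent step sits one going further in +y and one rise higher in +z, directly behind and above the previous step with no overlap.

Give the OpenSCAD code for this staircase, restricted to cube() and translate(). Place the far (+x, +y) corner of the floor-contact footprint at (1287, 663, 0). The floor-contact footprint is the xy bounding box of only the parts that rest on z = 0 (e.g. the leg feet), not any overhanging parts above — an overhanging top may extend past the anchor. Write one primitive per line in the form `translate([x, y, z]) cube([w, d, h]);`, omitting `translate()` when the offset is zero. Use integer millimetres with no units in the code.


translate([392, 425, 0]) cube([895, 238, 192]);
translate([392, 663, 192]) cube([895, 238, 192]);
translate([392, 901, 384]) cube([895, 238, 192]);
translate([392, 1139, 576]) cube([895, 238, 192]);
translate([392, 1377, 768]) cube([895, 238, 192]);
translate([392, 1615, 960]) cube([895, 238, 192]);
translate([392, 1853, 1152]) cube([895, 238, 192]);
translate([392, 2091, 1344]) cube([895, 238, 192]);


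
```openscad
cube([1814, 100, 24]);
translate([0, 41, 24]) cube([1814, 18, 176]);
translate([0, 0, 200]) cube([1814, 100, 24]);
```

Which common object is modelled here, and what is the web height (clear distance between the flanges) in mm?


An I-beam. The web height is 176 mm.

Two wide flanges with a thin centred web — an I-beam. Overall 224 mm minus two 24 mm flanges gives a web of 224 − 2·24 = 176 mm.


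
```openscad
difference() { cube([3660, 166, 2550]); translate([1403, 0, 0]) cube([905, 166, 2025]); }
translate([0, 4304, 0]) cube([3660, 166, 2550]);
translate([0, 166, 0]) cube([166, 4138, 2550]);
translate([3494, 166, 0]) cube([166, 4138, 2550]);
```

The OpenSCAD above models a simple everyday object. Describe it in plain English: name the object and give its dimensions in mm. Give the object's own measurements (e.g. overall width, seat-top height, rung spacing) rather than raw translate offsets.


A single room: four walls, each 2550 mm tall and 166 mm thick, enclosing an outside footprint 3660×4470 mm (x × y), no floor or roof. The front and back walls (−y and +y sides) run the full x-width; the side walls fit between their inner faces. A door opening 905 mm wide and 2025 mm tall is cut through the front wall from the floor up, its −x edge 1403 mm from the wall's −x end.


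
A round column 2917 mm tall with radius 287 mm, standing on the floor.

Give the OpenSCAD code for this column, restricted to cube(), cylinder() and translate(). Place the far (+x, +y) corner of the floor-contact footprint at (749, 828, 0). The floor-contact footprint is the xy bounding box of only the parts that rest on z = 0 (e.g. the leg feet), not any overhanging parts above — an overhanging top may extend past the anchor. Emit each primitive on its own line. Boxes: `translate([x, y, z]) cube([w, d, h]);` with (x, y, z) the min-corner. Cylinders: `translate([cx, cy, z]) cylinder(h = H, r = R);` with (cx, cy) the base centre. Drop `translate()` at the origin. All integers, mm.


translate([462, 541, 0]) cylinder(h = 2917, r = 287);
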